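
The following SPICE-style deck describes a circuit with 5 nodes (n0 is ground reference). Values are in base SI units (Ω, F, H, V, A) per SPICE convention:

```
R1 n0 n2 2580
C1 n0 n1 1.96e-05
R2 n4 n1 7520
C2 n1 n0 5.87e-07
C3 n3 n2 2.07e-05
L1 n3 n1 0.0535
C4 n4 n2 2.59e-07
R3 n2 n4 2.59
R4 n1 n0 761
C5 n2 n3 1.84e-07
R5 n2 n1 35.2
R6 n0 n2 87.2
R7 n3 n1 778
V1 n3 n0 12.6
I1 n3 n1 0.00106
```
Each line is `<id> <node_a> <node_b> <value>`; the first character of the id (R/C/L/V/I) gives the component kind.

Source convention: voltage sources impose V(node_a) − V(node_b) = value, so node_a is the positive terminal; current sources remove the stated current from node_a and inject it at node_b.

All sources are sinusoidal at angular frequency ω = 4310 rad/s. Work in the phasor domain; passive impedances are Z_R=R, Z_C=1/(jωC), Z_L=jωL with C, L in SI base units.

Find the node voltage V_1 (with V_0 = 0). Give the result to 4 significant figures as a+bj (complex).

Apply KCL at each of the 4 non-ground nodes and solve the resulting linear system.
Node n1: branches {C1, R2, C2, L1, R4, R5, R7, I1} → V_1 = 1.794-2.958j
Node n2: branches {R1, C3, C4, R3, C5, R5, R6} → V_2 = 9.919+3.883j
Node n3: branches {C3, L1, C5, R7, V1, I1} → V_3 = 12.60+0.000j
Node n4: branches {R2, C4, R3} → V_4 = 9.917+3.881j
Source currents: i(V1)=-0.3773-0.1982j

1.794-2.958j V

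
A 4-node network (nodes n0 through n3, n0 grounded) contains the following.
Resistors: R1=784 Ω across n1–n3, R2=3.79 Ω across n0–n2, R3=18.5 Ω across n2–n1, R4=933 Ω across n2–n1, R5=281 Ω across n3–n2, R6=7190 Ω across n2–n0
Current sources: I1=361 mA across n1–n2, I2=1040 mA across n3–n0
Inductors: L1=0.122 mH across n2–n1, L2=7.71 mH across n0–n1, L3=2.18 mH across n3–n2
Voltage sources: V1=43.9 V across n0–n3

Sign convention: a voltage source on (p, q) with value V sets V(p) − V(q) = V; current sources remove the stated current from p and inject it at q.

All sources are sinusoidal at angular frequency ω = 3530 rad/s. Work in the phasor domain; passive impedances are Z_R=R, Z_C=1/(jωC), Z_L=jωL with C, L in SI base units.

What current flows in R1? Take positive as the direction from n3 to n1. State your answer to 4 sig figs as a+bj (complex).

MNA unknowns: 3 node voltages V₁..V_3 plus 1 source current (V1)
R1: Y=0.001276+0.000j on G[1,3]
R2: Y=0.2639+0.000j on G[0,2]
R3: Y=0.05405+0.000j on G[2,1]
R4: Y=0.001072+0.000j on G[2,1]
I1: z[1]−=0.361, z[2]+=0.361
L1: Y=0.000-2.322j on G[2,1]
L2: Y=0.000-0.03674j on G[0,1]
R5: Y=0.003559+0.000j on G[3,2]
L3: Y=0.000-0.1299j on G[3,2]
R6: Y=0.0001391+0.000j on G[2,0]
I2: z[3]−=1.04, z[0]+=1.04
V1: row V0−V3=43.9, i_V1 at 0,3
solve → V1=-9.890+14.61j, V2=-10.04+15.02j, V3=-43.90+0.000j
aux → i_V1=-1.075+4.327j

-0.04338-0.01863j A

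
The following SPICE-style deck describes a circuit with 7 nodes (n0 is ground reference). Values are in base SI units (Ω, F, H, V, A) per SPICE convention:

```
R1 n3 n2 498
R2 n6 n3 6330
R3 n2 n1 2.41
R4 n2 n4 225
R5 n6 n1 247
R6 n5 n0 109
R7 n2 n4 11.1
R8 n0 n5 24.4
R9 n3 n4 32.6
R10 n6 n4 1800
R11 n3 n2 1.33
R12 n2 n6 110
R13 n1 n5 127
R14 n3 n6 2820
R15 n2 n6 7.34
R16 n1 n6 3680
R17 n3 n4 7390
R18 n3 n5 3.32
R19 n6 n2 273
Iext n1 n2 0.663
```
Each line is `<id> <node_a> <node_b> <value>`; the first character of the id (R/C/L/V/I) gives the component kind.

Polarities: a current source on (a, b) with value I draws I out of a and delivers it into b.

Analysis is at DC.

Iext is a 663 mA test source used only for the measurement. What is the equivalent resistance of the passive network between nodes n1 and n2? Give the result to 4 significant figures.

MNA unknowns: 6 node voltages V₁..V_6
R1: Y=0.002008 on G[3,2]
R2: Y=0.0001580 on G[6,3]
R3: Y=0.4149 on G[2,1]
R4: Y=0.004444 on G[2,4]
R5: Y=0.004049 on G[6,1]
R6: Y=0.009174 on G[5,0]
R7: Y=0.09009 on G[2,4]
R8: Y=0.04098 on G[0,5]
R9: Y=0.03067 on G[3,4]
R10: Y=0.0005556 on G[6,4]
R11: Y=0.7519 on G[3,2]
R12: Y=0.009091 on G[2,6]
R13: Y=0.007874 on G[1,5]
R14: Y=0.0003546 on G[3,6]
R15: Y=0.1362 on G[2,6]
R16: Y=0.0002717 on G[1,6]
R17: Y=0.0001353 on G[3,4]
R18: Y=0.3012 on G[3,5]
R19: Y=0.003663 on G[6,2]
Iext: z[1]−=0.663, z[2]+=0.663
solve → V1=-1.499, V2=0.05441, V3=0.03919, V4=0.05049, V5=0.000, V6=0.01087

R_eq = 2.343 Ω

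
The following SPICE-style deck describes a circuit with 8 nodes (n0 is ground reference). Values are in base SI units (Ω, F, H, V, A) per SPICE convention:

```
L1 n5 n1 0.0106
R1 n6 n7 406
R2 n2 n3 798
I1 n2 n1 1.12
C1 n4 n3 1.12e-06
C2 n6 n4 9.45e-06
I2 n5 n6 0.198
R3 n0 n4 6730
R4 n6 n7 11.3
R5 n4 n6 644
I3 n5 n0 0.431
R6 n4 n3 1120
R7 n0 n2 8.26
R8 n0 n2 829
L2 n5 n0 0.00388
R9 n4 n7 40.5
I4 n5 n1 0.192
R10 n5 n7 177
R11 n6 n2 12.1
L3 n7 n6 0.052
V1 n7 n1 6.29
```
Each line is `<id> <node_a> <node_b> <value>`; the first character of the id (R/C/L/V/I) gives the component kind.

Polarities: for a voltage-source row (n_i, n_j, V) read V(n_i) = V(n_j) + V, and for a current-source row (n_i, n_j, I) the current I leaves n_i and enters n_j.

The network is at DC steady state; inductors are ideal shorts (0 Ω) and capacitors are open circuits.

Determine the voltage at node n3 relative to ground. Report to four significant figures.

0.8315 V

Apply KCL at each of the 7 non-ground nodes and solve the resulting linear system.
Node n1: branches {L1, I1, I4, V1} → V_1 = 0.000
Node n2: branches {R2, I1, R7, R8, R11} → V_2 = -2.906
Node n3: branches {R2, C1, R6} → V_3 = 0.8315
Node n4: branches {C1, C2, R3, R5, R6, R9} → V_4 = 6.077
Node n5: branches {L1, I2, I3, L2, I4, R10} → V_5 = 0.000
Node n6: branches {R1, C2, I2, R4, R5, R11, L3} → V_6 = 6.290
Node n7: branches {R1, R4, R9, R10, L3, V1} → V_7 = 6.290
Source currents: i(L1)=-0.7089, i(L2)=-0.07658, i(L3)=0.5623, i(V1)=-0.6031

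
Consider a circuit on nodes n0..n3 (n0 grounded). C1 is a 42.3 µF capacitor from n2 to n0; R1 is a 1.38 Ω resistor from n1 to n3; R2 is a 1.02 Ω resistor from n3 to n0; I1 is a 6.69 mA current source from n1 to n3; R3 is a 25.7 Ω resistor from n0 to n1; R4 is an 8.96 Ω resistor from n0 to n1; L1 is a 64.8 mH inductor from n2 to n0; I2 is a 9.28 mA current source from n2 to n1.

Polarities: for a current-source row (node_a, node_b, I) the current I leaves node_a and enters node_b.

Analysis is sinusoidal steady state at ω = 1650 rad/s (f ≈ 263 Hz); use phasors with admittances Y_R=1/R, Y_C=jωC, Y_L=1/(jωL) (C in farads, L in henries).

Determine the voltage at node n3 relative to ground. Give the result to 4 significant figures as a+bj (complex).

Apply KCL at each of the 3 non-ground nodes and solve the resulting linear system.
Node n1: branches {R1, I1, R3, R4, I2} → V_1 = 0.009579+0.000j
Node n2: branches {C1, L1, I2} → V_2 = 0.000+0.1535j
Node n3: branches {R1, R2, I1} → V_3 = 0.007995+0.000j

0.007995+0.000j V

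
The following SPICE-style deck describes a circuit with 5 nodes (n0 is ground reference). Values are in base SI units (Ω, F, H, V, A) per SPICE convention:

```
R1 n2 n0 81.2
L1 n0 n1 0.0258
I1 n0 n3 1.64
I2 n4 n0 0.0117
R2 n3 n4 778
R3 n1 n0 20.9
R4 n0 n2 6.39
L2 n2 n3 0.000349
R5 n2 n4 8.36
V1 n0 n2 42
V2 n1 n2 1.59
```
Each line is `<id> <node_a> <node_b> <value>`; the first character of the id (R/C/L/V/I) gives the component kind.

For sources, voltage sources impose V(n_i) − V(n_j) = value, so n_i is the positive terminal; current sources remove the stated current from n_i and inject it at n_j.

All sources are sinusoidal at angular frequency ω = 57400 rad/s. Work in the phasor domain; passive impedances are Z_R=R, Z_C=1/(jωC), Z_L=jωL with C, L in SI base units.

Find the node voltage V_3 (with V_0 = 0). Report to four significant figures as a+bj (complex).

-41.16+32.83j V

Element admittances at ω=57400 rad/s:
  Y(R1) = 0.01232+0.000j S between n2,n0
  Y(L1) = 0.000-0.0006753j S between n0,n1
  I1: injects 1.64 A into n3 (from n0)
  I2: injects 0.0117 A into n0 (from n4)
  Y(R2) = 0.001285+0.000j S between n3,n4
  Y(R3) = 0.04785+0.000j S between n1,n0
  Y(R4) = 0.1565+0.000j S between n0,n2
  Y(L2) = 0.000-0.04992j S between n2,n3
  Y(R5) = 0.1196+0.000j S between n2,n4
  V1: constraint V(n0)−V(n2) = 42
  V2: constraint V(n1)−V(n2) = 1.59
Assemble and solve the 6×6 MNA system:
  V(n1)=-40.41+0.000j  V(n2)=-42.00+0.000j  V(n3)=-41.16+32.83j  V(n4)=-42.09+0.3490j
  i(V1)=-10.65+0.02729j  i(V2)=1.933-0.02729j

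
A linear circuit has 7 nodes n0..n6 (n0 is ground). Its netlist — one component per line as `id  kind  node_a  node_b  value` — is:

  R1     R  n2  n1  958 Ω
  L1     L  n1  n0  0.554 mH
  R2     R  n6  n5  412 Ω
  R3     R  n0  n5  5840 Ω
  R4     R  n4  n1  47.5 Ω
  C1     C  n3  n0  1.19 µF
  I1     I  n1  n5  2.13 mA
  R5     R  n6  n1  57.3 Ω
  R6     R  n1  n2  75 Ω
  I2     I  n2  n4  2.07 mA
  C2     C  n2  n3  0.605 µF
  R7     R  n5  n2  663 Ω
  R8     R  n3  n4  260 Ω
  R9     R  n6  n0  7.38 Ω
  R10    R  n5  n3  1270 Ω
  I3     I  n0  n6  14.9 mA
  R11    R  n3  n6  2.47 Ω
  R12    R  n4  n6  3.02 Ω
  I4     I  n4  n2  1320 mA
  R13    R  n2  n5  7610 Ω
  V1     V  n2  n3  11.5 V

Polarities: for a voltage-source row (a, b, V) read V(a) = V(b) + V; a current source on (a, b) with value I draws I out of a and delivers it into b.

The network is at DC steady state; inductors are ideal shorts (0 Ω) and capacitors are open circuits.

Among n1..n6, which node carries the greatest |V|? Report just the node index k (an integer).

Apply KCL at each of the 6 non-ground nodes and solve the resulting linear system.
Node n1: branches {R1, L1, R4, I1, R5, R6} → V_1 = 0.000
Node n2: branches {R1, R6, I2, C2, R7, I4, R13, V1} → V_2 = 13.59
Node n3: branches {C1, C2, R8, R10, R11, V1} → V_3 = 2.093
Node n4: branches {R4, I2, R8, R12, I4} → V_4 = -4.228
Node n5: branches {R2, R3, I1, R7, R10, R13} → V_5 = 4.902
Node n6: branches {R2, R5, R9, I3, R11, R12} → V_6 = -0.5899
Source currents: i(L1)=0.09399, i(V1)=1.108

2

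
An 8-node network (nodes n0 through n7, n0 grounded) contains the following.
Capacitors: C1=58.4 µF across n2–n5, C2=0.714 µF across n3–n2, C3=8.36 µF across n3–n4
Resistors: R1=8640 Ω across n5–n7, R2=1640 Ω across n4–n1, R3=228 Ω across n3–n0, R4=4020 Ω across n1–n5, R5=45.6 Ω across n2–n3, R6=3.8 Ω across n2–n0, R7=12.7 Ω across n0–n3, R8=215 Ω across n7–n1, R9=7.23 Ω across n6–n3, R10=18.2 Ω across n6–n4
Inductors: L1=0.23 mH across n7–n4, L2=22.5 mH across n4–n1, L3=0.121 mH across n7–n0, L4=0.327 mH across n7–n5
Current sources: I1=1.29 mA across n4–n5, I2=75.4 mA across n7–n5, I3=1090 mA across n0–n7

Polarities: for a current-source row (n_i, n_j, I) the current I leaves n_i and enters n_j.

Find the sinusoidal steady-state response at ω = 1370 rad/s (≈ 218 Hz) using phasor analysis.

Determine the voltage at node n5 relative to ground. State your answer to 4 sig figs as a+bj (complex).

0.003954+0.2251j V

Apply KCL at each of the 7 non-ground nodes and solve the resulting linear system.
Node n1: branches {R2, R4, R8, L2} → V_1 = 0.002995+0.1831j
Node n2: branches {C1, R5, R6, C2} → V_2 = -0.05853+0.02188j
Node n3: branches {R3, R5, C2, R7, C3, R9} → V_3 = -0.01795+0.05466j
Node n4: branches {R2, L1, I1, C3, L2, R10} → V_4 = 0.003375+0.1833j
Node n5: branches {C1, R1, R4, I1, L4, I2} → V_5 = 0.003954+0.2251j
Node n6: branches {R9, R10} → V_6 = -0.01189+0.09123j
Node n7: branches {R1, L1, R8, L3, L4, I2, I3} → V_7 = 0.001708+0.1835j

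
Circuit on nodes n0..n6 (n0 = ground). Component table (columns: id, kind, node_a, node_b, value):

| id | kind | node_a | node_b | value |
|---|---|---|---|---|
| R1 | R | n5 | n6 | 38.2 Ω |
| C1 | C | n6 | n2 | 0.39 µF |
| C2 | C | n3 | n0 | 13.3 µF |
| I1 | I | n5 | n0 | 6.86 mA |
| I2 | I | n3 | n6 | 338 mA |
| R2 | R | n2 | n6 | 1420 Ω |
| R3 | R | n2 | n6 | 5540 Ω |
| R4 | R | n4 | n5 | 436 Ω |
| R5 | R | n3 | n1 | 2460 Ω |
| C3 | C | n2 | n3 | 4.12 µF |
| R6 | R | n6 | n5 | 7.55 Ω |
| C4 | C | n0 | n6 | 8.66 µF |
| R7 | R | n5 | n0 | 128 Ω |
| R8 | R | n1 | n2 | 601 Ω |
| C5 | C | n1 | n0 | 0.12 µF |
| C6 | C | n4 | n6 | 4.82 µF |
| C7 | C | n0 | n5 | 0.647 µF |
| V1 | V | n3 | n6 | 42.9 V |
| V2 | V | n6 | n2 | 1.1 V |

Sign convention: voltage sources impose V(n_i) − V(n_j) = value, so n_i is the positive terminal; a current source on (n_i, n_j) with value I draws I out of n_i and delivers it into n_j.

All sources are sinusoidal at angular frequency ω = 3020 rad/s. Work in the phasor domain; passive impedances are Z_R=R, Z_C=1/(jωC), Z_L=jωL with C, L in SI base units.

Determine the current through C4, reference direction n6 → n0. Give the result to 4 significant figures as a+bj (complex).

MNA unknowns: 6 node voltages V₁..V_6 plus 2 source currents (V1, V2)
R1: Y=0.02618+0.000j on G[5,6]
C1: Y=0.000+0.001178j on G[6,2]
C2: Y=0.000+0.04017j on G[3,0]
I1: z[5]−=0.00686, z[0]+=0.00686
I2: z[3]−=0.338, z[6]+=0.338
R2: Y=0.0007042+0.000j on G[2,6]
R3: Y=0.0001805+0.000j on G[2,6]
R4: Y=0.002294+0.000j on G[4,5]
R5: Y=0.0004065+0.000j on G[3,1]
C3: Y=0.000+0.01244j on G[2,3]
R6: Y=0.1325+0.000j on G[6,5]
C4: Y=0.000+0.02615j on G[0,6]
R7: Y=0.007812+0.000j on G[5,0]
R8: Y=0.001664+0.000j on G[1,2]
C5: Y=0.000+0.0003624j on G[1,0]
C6: Y=0.000+0.01456j on G[4,6]
C7: Y=0.000+0.001954j on G[0,5]
V1: row V3−V6=42.9, i_V1 at 3,6
V2: row V6−V2=1.1, i_V2 at 6,2
solve → V1=-17.31+0.3905j, V2=-26.02-2.640j, V3=17.98-2.640j, V4=-24.83-2.798j, V5=-23.83-2.244j, V6=-24.92-2.640j
aux → i_V1=-0.4584-1.268j, i_V2=-0.01546-0.5538j

0.06905-0.6518j A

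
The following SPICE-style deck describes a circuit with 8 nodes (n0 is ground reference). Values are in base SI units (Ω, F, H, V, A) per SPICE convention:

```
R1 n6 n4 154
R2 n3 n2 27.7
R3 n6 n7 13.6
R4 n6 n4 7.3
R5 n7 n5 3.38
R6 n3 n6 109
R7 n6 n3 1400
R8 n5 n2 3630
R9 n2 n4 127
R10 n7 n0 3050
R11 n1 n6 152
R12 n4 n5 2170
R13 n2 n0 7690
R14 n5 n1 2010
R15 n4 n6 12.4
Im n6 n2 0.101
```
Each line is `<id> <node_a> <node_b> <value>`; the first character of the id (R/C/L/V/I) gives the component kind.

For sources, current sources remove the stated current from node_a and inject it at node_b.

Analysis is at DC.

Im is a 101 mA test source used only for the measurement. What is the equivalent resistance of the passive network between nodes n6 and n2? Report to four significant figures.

R_eq = 63.55 Ω

Apply KCL at each of the 7 non-ground nodes and solve the resulting linear system.
Node n1: branches {R11, R14} → V_1 = -1.844
Node n2: branches {R2, R8, R9, R13, Im} → V_2 = 4.572
Node n3: branches {R2, R6, R7} → V_3 = 3.192
Node n4: branches {R1, R4, R9, R12, R15} → V_4 = -1.629
Node n5: branches {R5, R8, R12, R14} → V_5 = -1.807
Node n6: branches {R1, R3, R4, R6, R7, R11, R15, Im} → V_6 = -1.846
Node n7: branches {R3, R5, R10} → V_7 = -1.813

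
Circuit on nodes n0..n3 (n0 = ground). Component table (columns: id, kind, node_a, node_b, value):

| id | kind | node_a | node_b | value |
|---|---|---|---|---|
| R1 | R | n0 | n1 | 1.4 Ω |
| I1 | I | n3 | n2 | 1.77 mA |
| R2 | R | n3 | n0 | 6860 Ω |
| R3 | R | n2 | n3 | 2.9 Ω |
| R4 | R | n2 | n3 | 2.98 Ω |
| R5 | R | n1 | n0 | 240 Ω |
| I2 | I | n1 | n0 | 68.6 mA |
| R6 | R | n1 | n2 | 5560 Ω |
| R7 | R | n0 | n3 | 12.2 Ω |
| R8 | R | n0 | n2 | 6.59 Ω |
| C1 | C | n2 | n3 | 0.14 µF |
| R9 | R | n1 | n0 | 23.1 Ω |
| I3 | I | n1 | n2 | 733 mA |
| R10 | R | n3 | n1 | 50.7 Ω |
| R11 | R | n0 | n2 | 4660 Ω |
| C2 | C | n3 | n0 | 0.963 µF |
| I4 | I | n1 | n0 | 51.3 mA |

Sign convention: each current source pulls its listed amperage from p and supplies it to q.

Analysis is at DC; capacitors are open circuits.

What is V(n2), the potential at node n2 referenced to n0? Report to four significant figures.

Apply KCL at each of the 3 non-ground nodes and solve the resulting linear system.
Node n1: branches {R1, R5, I2, R6, R9, I3, R10, I4} → V_1 = -1.026
Node n2: branches {I1, R3, R4, R6, R8, C1, I3, R11} → V_2 = 2.972
Node n3: branches {I1, R2, R3, R4, R7, C1, R10, C2} → V_3 = 2.557

2.972 V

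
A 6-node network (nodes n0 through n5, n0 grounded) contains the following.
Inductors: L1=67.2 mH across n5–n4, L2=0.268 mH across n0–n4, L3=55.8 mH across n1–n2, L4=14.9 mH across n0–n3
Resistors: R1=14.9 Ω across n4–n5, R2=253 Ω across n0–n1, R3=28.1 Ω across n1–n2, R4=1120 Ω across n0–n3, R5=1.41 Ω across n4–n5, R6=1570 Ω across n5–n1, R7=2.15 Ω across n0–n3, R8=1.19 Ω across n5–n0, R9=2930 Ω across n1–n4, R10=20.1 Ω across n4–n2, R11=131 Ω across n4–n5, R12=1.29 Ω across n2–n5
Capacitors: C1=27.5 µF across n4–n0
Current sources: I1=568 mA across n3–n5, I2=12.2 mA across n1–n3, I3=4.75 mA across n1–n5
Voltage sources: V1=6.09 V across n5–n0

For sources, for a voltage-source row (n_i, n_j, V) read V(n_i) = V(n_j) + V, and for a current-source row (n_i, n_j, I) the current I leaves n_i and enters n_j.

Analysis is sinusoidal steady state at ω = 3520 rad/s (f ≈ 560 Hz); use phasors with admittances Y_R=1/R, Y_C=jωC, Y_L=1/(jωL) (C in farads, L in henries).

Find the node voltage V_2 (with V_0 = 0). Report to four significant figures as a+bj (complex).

Element admittances at ω=3520 rad/s:
  Y(L1) = 0.000-0.004228j S between n5,n4
  Y(R1) = 0.06711+0.000j S between n4,n5
  Y(C1) = 0.000+0.09680j S between n4,n0
  Y(R2) = 0.003953+0.000j S between n0,n1
  Y(L2) = 0.000-1.060j S between n0,n4
  I1: injects 0.568 A into n5 (from n3)
  Y(R3) = 0.03559+0.000j S between n1,n2
  Y(R4) = 0.0008929+0.000j S between n0,n3
  Y(R5) = 0.7092+0.000j S between n4,n5
  I2: injects 0.0122 A into n3 (from n1)
  Y(R6) = 0.0006369+0.000j S between n5,n1
  Y(L3) = 0.000-0.005091j S between n1,n2
  Y(R7) = 0.4651+0.000j S between n0,n3
  Y(R8) = 0.8403+0.000j S between n5,n0
  Y(R9) = 0.0003413+0.000j S between n1,n4
  Y(R10) = 0.04975+0.000j S between n4,n2
  Y(L4) = 0.000-0.01907j S between n0,n3
  Y(R11) = 0.007634+0.000j S between n4,n5
  Y(R12) = 0.7752+0.000j S between n2,n5
  I3: injects 0.00475 A into n5 (from n1)
  V1: constraint V(n5)−V(n0) = 6.09
Assemble and solve the 6×6 MNA system:
  V(n1)=4.840+0.05958j  V(n2)=5.836+0.1815j  V(n3)=-1.191-0.04872j  V(n4)=2.600+2.996j  V(n5)=6.090+0.000j
  i(V1)=-7.466+2.504j

5.836+0.1815j V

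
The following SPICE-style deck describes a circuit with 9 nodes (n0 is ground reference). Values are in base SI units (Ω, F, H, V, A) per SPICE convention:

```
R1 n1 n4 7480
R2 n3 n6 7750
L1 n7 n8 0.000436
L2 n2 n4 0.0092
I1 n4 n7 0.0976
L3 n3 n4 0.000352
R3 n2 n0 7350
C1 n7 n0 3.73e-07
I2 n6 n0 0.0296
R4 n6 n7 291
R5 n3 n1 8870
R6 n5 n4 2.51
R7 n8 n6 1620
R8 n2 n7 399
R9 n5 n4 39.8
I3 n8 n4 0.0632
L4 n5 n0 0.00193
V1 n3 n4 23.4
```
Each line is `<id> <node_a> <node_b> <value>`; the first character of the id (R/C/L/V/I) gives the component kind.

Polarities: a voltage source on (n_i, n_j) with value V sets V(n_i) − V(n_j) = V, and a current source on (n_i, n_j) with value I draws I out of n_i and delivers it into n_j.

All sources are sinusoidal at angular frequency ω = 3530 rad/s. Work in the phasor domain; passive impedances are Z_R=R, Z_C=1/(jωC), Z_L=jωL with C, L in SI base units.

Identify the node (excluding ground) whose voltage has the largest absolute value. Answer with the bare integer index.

MNA unknowns: 8 node voltages V₁..V_8 plus 1 source current (V1)
R1: Y=0.0001337+0.000j on G[1,4]
R2: Y=0.0001290+0.000j on G[3,6]
L1: Y=0.000-0.6497j on G[7,8]
L2: Y=0.000-0.03079j on G[2,4]
I1: z[4]−=0.0976, z[7]+=0.0976
L3: Y=0.000-0.8048j on G[3,4]
R3: Y=0.0001361+0.000j on G[2,0]
C1: Y=0.000+0.001317j on G[7,0]
I2: z[6]−=0.0296, z[0]+=0.0296
R4: Y=0.003436+0.000j on G[6,7]
R5: Y=0.0001127+0.000j on G[3,1]
R6: Y=0.3984+0.000j on G[5,4]
R7: Y=0.0006173+0.000j on G[8,6]
R8: Y=0.002506+0.000j on G[2,7]
R9: Y=0.02513+0.000j on G[5,4]
I3: z[8]−=0.0632, z[4]+=0.0632
L4: Y=0.000-0.1468j on G[5,0]
V1: row V3−V4=23.4, i_V1 at 3,4
solve → V1=10.66-0.2221j, V2=0.05883-0.01059j, V3=23.35-0.2221j, V4=-0.05025-0.2221j, V5=0.02386-0.2138j, V6=-3.778-1.332j, V7=2.661-1.351j, V8=2.661-1.455j
aux → i_V1=-0.004932+18.83j

3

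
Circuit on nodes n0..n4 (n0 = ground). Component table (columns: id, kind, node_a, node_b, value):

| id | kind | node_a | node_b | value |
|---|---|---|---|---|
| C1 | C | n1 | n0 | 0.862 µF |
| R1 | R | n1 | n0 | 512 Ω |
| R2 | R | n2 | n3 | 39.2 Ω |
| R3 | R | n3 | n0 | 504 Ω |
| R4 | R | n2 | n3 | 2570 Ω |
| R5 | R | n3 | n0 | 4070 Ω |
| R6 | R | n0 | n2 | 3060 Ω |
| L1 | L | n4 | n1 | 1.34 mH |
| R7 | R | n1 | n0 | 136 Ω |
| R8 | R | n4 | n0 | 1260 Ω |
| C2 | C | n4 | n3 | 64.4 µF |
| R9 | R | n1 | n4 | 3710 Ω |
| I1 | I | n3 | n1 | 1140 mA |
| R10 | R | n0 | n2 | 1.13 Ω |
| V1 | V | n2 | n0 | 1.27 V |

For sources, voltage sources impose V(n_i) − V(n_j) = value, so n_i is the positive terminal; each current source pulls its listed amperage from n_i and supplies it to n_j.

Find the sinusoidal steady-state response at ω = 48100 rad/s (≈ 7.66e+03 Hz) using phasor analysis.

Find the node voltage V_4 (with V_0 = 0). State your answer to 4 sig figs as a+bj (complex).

Apply KCL at each of the 4 non-ground nodes and solve the resulting linear system.
Node n1: branches {C1, R1, L1, R7, R9, I1} → V_1 = 24.47-16.79j
Node n2: branches {R2, R4, R6, R10, V1} → V_2 = 1.270+0.000j
Node n3: branches {R2, R3, R4, R5, C2, I1} → V_3 = -30.80-29.67j
Node n4: branches {L1, R8, C2, R9} → V_4 = -31.07-29.75j
Source currents: i(V1)=-1.955-0.7685j

-31.07-29.75j V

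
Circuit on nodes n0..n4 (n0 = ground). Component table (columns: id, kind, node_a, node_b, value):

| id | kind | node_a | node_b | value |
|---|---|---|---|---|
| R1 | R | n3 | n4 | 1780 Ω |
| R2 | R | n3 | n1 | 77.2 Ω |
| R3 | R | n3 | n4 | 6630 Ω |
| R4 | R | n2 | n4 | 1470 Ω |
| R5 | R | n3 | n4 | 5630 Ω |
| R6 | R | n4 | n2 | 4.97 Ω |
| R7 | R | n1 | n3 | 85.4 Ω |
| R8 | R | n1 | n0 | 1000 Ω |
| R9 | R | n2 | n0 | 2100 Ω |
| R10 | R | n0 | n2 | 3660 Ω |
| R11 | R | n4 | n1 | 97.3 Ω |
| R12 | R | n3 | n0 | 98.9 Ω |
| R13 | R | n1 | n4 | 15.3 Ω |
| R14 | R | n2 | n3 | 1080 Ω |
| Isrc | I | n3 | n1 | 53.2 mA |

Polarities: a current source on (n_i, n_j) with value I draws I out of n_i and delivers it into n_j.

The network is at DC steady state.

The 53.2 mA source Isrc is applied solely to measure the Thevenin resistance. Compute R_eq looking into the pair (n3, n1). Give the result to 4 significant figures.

Apply KCL at each of the 4 non-ground nodes and solve the resulting linear system.
Node n1: branches {R2, R7, R8, R11, R13, Isrc} → V_1 = 1.631
Node n2: branches {R4, R6, R9, R10, R14} → V_2 = 1.557
Node n3: branches {R1, R2, R3, R5, R7, R12, R14, Isrc} → V_3 = -0.2768
Node n4: branches {R1, R3, R4, R5, R6, R11, R13} → V_4 = 1.572

R_eq = 35.87 Ω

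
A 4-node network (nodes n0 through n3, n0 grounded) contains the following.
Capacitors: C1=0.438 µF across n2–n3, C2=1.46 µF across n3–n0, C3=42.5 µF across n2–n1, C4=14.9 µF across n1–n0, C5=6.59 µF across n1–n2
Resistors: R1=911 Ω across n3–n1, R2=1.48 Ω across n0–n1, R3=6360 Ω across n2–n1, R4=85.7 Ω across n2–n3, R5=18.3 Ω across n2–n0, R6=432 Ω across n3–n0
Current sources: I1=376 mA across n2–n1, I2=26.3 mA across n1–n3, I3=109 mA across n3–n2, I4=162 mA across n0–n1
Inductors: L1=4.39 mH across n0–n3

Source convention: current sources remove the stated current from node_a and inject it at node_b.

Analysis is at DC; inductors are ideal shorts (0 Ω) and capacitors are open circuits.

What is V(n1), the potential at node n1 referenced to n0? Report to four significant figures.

Apply KCL at each of the 3 non-ground nodes and solve the resulting linear system.
Node n1: branches {R1, R2, I1, R3, I2, C3, C4, C5, I4} → V_1 = 0.7550
Node n2: branches {C1, I1, R3, R4, R5, I3, C3, C5} → V_2 = -4.015
Node n3: branches {C1, C2, R1, R4, R6, I2, I3, L1} → V_3 = 0.000
Source currents: i(L1)=0.1287

0.7550 V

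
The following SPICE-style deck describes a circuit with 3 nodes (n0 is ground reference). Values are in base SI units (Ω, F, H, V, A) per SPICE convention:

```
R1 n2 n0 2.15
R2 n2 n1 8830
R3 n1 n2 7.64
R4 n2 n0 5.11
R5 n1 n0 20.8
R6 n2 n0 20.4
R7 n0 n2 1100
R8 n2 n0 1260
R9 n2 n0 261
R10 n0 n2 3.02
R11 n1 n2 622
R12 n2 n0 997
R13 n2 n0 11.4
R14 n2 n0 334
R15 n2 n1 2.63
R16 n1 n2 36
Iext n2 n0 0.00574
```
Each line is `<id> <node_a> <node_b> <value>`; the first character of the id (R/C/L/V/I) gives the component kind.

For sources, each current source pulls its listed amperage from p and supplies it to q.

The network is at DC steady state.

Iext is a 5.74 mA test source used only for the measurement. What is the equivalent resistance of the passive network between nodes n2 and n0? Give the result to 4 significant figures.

Element admittances at DC:
  Y(R1) = 0.4651 S between n2,n0
  Y(R2) = 0.0001133 S between n2,n1
  Y(R3) = 0.1309 S between n1,n2
  Y(R4) = 0.1957 S between n2,n0
  Y(R5) = 0.04808 S between n1,n0
  Y(R6) = 0.04902 S between n2,n0
  Y(R7) = 0.0009091 S between n0,n2
  Y(R8) = 0.0007937 S between n2,n0
  Y(R9) = 0.003831 S between n2,n0
  Y(R10) = 0.3311 S between n0,n2
  Y(R11) = 0.001608 S between n1,n2
  Y(R12) = 0.001003 S between n2,n0
  Y(R13) = 0.08772 S between n2,n0
  Y(R14) = 0.002994 S between n2,n0
  Y(R15) = 0.3802 S between n2,n1
  Y(R16) = 0.02778 S between n1,n2
  Iext: injects 0.00574 A into n0 (from n2)
Assemble and solve the 2×2 MNA system:
  V(n1)=-0.004458  V(n2)=-0.004855

R_eq = 0.8458 Ω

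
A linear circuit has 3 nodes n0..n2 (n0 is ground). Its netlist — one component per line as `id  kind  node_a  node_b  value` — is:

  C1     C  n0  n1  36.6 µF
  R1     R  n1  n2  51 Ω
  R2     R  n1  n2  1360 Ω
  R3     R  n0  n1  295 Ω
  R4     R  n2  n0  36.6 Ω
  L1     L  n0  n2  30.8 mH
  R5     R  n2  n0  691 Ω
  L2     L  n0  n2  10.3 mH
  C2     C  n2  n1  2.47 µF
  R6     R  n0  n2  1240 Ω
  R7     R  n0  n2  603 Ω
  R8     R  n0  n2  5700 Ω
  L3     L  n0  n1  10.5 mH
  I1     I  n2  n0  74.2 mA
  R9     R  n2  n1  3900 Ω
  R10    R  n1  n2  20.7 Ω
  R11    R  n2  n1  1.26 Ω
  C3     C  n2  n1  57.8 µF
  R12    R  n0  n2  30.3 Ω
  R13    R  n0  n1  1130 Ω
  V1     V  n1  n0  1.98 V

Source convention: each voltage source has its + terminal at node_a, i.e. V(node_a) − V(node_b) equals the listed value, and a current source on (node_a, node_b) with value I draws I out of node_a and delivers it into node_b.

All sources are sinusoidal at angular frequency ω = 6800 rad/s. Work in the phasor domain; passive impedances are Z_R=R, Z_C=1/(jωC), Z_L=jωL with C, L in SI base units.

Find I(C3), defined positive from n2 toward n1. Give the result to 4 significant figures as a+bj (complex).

-0.04420-0.06690j A

Apply KCL at each of the 2 non-ground nodes and solve the resulting linear system.
Node n1: branches {C1, R1, R2, R3, C2, L3, R9, R10, R11, C3, R13, V1} → V_1 = 1.980+0.000j
Node n2: branches {R1, R2, R4, L1, R5, L2, C2, R6, R7, R8, I1, R9, R10, R11, C3, R12} → V_2 = 1.810+0.1125j
Source currents: i(V1)=-0.2014-0.4378j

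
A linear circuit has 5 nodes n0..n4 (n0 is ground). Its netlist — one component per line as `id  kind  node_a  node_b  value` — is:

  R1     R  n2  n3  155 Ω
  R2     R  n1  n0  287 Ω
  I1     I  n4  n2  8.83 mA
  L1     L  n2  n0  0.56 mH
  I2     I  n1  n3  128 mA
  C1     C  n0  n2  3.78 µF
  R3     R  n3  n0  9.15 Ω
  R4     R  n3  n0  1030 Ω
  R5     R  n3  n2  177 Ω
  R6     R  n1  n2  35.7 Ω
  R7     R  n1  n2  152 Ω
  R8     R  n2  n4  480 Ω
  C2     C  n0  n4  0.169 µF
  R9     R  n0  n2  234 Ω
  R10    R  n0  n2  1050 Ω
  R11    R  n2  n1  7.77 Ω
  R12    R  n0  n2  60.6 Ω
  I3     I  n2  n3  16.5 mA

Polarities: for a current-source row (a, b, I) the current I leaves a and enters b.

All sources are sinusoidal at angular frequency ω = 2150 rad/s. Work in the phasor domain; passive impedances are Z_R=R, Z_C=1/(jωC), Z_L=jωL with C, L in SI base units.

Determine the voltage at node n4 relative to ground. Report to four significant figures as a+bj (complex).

-4.148+0.5690j V

Apply KCL at each of the 4 non-ground nodes and solve the resulting linear system.
Node n1: branches {R2, I2, R6, R7, R11} → V_1 = -0.7759-0.1512j
Node n2: branches {R1, I1, L1, C1, R5, R6, R7, R8, R9, R10, R11, R12, I3} → V_2 = -0.008601-0.1544j
Node n3: branches {R1, I2, R3, R4, R5, I3} → V_3 = 1.180-0.01527j
Node n4: branches {I1, R8, C2} → V_4 = -4.148+0.5690j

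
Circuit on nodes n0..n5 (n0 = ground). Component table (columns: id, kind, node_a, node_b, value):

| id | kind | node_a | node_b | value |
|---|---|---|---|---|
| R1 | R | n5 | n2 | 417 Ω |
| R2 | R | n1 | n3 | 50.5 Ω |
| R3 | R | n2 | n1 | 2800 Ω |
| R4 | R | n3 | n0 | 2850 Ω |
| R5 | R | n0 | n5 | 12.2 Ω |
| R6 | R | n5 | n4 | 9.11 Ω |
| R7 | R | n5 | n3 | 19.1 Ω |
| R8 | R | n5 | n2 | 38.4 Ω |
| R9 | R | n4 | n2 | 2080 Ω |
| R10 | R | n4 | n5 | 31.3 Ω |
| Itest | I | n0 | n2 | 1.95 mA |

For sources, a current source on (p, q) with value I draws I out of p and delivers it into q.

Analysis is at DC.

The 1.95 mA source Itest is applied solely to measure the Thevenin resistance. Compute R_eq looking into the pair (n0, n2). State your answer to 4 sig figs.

Apply KCL at each of the 5 non-ground nodes and solve the resulting linear system.
Node n1: branches {R2, R3} → V_1 = 0.02515
Node n2: branches {R1, R3, R8, R9, Itest} → V_2 = 0.09031
Node n3: branches {R2, R4, R7} → V_3 = 0.02397
Node n4: branches {R6, R9, R10} → V_4 = 0.02391
Node n5: branches {R1, R5, R6, R7, R8, R10} → V_5 = 0.02369

R_eq = 46.31 Ω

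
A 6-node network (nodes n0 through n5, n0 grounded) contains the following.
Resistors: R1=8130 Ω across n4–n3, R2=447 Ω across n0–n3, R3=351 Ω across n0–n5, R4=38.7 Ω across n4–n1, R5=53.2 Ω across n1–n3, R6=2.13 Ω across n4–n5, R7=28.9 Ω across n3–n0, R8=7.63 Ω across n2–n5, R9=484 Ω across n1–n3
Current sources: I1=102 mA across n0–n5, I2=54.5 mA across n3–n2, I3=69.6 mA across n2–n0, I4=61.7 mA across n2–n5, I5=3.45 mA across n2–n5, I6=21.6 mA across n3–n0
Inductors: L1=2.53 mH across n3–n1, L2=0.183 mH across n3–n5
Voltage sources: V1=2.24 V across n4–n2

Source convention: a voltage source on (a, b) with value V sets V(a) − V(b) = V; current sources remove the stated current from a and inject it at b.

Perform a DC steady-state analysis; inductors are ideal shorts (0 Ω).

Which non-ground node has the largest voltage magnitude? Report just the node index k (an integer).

2

Element admittances at DC:
  Y(R1) = 0.0001230 S between n4,n3
  I1: injects 0.102 A into n5 (from n0)
  I2: injects 0.0545 A into n2 (from n3)
  I3: injects 0.0696 A into n0 (from n2)
  Y(R2) = 0.002237 S between n0,n3
  Y(R3) = 0.002849 S between n0,n5
  Y(R4) = 0.02584 S between n4,n1
  L1: short n3↔n1 (DC inductor)
  I4: injects 0.0617 A into n5 (from n2)
  Y(R5) = 0.01880 S between n1,n3
  Y(R6) = 0.4695 S between n4,n5
  Y(R7) = 0.03460 S between n3,n0
  I5: injects 0.00345 A into n5 (from n2)
  Y(R8) = 0.1311 S between n2,n5
  L2: short n3↔n5 (DC inductor)
  Y(R9) = 0.002066 S between n1,n3
  I6: injects 0.0216 A into n0 (from n3)
  V1: constraint V(n4)−V(n2) = 2.24
Assemble and solve the 8×8 MNA system:
  V(n1)=0.2721  V(n2)=-1.627  V(n3)=0.2721  V(n4)=0.6126  V(n5)=0.2721
  i(L1)=-0.008799  i(L2)=-0.07728  i(V1)=-0.1687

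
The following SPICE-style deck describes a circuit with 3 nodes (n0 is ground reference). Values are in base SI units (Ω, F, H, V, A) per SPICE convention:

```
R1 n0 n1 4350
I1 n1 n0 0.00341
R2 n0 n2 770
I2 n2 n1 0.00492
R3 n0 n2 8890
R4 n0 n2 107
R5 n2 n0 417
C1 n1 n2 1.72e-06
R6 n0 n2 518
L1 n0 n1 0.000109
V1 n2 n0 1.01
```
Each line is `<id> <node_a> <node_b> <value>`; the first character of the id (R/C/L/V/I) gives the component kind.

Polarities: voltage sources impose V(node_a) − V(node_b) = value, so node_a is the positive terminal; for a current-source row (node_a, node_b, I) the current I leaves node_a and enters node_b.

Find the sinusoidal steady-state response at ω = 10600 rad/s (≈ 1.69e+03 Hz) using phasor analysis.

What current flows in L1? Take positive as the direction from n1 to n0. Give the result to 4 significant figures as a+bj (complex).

0.001548+0.01881j A

MNA unknowns: 2 node voltages V₁..V_2 plus 1 source current (V1)
R1: Y=0.0002299+0.000j on G[0,1]
I1: z[1]−=0.00341, z[0]+=0.00341
R2: Y=0.001299+0.000j on G[0,2]
I2: z[2]−=0.00492, z[1]+=0.00492
R3: Y=0.0001125+0.000j on G[0,2]
R4: Y=0.009346+0.000j on G[0,2]
R5: Y=0.002398+0.000j on G[2,0]
C1: Y=0.000+0.01823j on G[1,2]
R6: Y=0.001931+0.000j on G[0,2]
L1: Y=0.000-0.8655j on G[0,1]
V1: row V2−V0=1.01, i_V1 at 2,0
solve → V1=-0.02173+0.001788j, V2=1.010+0.000j
aux → i_V1=-0.02019-0.01881j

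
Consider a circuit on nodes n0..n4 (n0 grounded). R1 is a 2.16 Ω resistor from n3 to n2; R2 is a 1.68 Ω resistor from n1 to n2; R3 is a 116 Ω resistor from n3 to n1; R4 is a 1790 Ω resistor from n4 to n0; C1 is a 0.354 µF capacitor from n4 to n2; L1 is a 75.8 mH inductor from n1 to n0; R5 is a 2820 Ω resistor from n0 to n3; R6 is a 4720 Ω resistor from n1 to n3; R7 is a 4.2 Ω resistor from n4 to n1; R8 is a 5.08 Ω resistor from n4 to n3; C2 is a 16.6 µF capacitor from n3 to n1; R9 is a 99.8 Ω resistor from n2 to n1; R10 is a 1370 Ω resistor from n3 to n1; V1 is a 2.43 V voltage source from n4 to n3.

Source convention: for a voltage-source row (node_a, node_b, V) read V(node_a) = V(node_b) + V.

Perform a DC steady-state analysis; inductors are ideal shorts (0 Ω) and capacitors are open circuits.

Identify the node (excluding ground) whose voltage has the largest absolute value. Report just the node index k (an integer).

4

MNA unknowns: 4 node voltages V₁..V_4 plus 2 source currents (L1, V1)
R1: Y=0.4630 on G[3,2]
R2: Y=0.5952 on G[1,2]
R3: Y=0.008621 on G[3,1]
R4: Y=0.0005587 on G[4,0]
C1: Y=0.000 on G[4,2]
L1: row V1−V0=0, i_L1 at 1,0
R5: Y=0.0003546 on G[0,3]
R6: Y=0.0002119 on G[1,3]
R7: Y=0.2381 on G[4,1]
R8: Y=0.1969 on G[4,3]
C2: Y=0.000 on G[3,1]
R9: Y=0.01002 on G[2,1]
R10: Y=0.0007299 on G[3,1]
V1: row V4−V3=2.43, i_V1 at 4,3
solve → V1=0.000, V2=-0.4920, V3=-1.135, V4=1.295
aux → i_L1=-0.0003209, i_V1=-0.7874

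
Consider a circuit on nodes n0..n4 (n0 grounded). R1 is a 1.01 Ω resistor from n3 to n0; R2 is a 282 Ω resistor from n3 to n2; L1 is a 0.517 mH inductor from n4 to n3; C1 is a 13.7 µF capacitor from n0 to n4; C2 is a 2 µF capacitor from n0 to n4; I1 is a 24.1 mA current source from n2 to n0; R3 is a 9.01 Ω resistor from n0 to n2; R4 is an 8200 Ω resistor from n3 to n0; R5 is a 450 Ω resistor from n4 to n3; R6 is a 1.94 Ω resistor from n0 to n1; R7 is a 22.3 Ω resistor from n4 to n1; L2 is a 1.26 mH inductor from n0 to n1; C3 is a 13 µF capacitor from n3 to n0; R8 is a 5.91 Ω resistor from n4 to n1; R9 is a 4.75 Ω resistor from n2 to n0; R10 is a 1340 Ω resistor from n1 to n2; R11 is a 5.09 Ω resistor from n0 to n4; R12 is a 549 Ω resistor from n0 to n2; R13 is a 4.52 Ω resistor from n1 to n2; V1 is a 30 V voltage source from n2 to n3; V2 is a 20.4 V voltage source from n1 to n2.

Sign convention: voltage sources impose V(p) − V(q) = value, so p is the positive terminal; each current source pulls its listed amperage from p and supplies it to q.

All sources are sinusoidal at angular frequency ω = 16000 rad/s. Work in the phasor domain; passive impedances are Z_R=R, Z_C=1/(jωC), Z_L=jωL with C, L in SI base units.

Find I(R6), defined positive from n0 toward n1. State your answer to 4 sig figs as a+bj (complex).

-15.18-0.4282j A

MNA unknowns: 4 node voltages V₁..V_4 plus 2 source currents (V1, V2)
R1: Y=0.9901+0.000j on G[3,0]
R2: Y=0.003546+0.000j on G[3,2]
L1: Y=0.000-0.1209j on G[4,3]
C1: Y=0.000+0.2192j on G[0,4]
C2: Y=0.000+0.03200j on G[0,4]
I1: z[2]−=0.0241, z[0]+=0.0241
R3: Y=0.1110+0.000j on G[0,2]
R4: Y=0.0001220+0.000j on G[3,0]
R5: Y=0.002222+0.000j on G[4,3]
R6: Y=0.5155+0.000j on G[0,1]
R7: Y=0.04484+0.000j on G[4,1]
L2: Y=0.000-0.04960j on G[0,1]
C3: Y=0.000+0.2080j on G[3,0]
R8: Y=0.1692+0.000j on G[4,1]
R9: Y=0.2105+0.000j on G[2,0]
R10: Y=0.0007463+0.000j on G[1,2]
R11: Y=0.1965+0.000j on G[0,4]
R12: Y=0.001821+0.000j on G[0,2]
R13: Y=0.2212+0.000j on G[1,2]
V1: row V2−V3=30, i_V1 at 2,3
V2: row V1−V2=20.4, i_V2 at 1,2
solve → V1=29.46+0.8307j, V2=9.057+0.8307j, V3=-20.94+0.8307j, V4=15.90+1.551j
aux → i_V1=-21.19+0.9184j, i_V2=-22.66+1.187j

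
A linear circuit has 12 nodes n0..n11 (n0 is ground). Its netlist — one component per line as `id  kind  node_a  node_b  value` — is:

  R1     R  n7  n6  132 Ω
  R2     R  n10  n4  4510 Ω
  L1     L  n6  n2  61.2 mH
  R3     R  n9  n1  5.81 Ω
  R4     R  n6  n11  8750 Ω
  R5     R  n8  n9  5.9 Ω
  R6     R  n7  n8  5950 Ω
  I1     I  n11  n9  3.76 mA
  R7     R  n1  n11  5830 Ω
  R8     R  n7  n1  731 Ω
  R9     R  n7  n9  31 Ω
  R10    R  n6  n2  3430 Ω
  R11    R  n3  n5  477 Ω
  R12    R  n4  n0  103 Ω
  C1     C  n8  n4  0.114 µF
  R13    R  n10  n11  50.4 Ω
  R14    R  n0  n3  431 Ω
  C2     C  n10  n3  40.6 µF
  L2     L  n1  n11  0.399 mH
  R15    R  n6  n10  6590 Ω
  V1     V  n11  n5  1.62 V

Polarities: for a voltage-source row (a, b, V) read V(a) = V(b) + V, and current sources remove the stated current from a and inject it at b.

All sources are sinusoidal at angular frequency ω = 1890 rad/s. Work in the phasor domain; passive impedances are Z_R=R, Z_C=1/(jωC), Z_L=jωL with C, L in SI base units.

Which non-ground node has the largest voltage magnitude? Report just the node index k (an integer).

MNA unknowns: 11 node voltages V₁..V_11 plus 1 source current (V1)
R1: Y=0.007576+0.000j on G[7,6]
R2: Y=0.0002217+0.000j on G[10,4]
L1: Y=0.000-0.008645j on G[6,2]
R3: Y=0.1721+0.000j on G[9,1]
R4: Y=0.0001143+0.000j on G[6,11]
R5: Y=0.1695+0.000j on G[8,9]
R6: Y=0.0001681+0.000j on G[7,8]
I1: z[11]−=0.00376, z[9]+=0.00376
R7: Y=0.0001715+0.000j on G[1,11]
R8: Y=0.001368+0.000j on G[7,1]
R9: Y=0.03226+0.000j on G[7,9]
R10: Y=0.0002915+0.000j on G[6,2]
R11: Y=0.002096+0.000j on G[3,5]
R12: Y=0.009709+0.000j on G[4,0]
C1: Y=0.000+0.0002155j on G[8,4]
R13: Y=0.01984+0.000j on G[10,11]
R14: Y=0.002320+0.000j on G[0,3]
C2: Y=0.000+0.07673j on G[10,3]
L2: Y=0.000-1.326j on G[1,11]
R15: Y=0.0001517+0.000j on G[6,10]
V1: row V11−V5=1.62, i_V1 at 11,5
solve → V1=0.1497-0.04573j, V2=0.1659-0.04609j, V3=-0.004106-0.01072j, V4=0.0009813+0.002561j, V5=-1.470-0.04854j, V6=0.1659-0.04609j, V7=0.1695-0.04597j, V8=0.1711-0.04616j, V9=0.1712-0.04595j, V10=-0.003397-0.05065j, V11=0.1497-0.04854j
aux → i_V1=-0.003074-7.929e-05j

5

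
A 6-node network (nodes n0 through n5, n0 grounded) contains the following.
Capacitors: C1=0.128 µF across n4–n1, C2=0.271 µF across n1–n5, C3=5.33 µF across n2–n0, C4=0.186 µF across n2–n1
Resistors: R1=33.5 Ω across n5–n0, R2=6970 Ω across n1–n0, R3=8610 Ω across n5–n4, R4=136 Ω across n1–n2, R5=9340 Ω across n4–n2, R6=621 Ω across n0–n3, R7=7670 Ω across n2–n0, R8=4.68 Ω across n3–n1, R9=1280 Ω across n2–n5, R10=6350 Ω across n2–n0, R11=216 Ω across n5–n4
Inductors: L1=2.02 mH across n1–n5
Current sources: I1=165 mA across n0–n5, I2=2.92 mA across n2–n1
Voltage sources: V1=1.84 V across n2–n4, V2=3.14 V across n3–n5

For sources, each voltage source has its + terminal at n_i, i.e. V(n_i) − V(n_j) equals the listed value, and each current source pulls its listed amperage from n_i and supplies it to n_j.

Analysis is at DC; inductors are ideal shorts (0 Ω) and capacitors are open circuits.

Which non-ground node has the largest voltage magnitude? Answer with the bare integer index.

Element admittances at DC:
  Y(C1) = 0.000 S between n4,n1
  Y(R1) = 0.02985 S between n5,n0
  L1: short n1↔n5 (DC inductor)
  Y(R2) = 0.0001435 S between n1,n0
  I1: injects 0.165 A into n5 (from n0)
  Y(R3) = 0.0001161 S between n5,n4
  Y(R4) = 0.007353 S between n1,n2
  Y(R5) = 0.0001071 S between n4,n2
  I2: injects 0.00292 A into n1 (from n2)
  Y(R6) = 0.001610 S between n0,n3
  Y(R7) = 0.0001304 S between n2,n0
  Y(R8) = 0.2137 S between n3,n1
  Y(C2) = 0.000 S between n1,n5
  Y(R9) = 0.0007813 S between n2,n5
  Y(C3) = 0.000 S between n2,n0
  Y(R10) = 0.0001575 S between n2,n0
  Y(R11) = 0.004630 S between n5,n4
  Y(C4) = 0.000 S between n2,n1
  V1: constraint V(n2)−V(n4) = 1.84
  V2: constraint V(n3)−V(n5) = 3.14
Assemble and solve the 8×8 MNA system:
  V(n1)=5.012  V(n2)=5.344  V(n3)=8.152  V(n4)=3.504  V(n5)=5.012
  i(L1)=0.6756  i(V1)=-0.007354  i(V2)=-0.6841

3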